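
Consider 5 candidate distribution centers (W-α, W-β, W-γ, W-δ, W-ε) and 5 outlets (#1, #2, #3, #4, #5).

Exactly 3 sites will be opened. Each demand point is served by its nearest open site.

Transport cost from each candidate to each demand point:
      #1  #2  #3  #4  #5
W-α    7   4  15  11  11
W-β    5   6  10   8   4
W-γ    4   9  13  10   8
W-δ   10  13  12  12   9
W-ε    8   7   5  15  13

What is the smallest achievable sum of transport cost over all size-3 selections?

Open {W-α, W-β, W-ε}.
  #1→W-β 5, #2→W-α 4, #3→W-ε 5, #4→W-β 8, #5→W-β 4  ⇒ total 26.
Compare {W-β, W-γ, W-ε}: total 27.
Compare {W-β, W-δ, W-ε}: total 28.
No size-3 selection does better; minimum is 26.

26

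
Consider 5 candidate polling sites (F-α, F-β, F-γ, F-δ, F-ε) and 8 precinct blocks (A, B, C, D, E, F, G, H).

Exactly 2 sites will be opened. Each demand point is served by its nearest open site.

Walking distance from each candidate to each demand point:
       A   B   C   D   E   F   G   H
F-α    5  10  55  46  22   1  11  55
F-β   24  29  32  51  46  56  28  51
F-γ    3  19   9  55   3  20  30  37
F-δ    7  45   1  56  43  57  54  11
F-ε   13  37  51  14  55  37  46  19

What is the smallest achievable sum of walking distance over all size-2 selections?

Open {F-α, F-δ}.
  A→F-α 5, B→F-α 10, C→F-δ 1, D→F-α 46, E→F-α 22, F→F-α 1, G→F-α 11, H→F-δ 11  ⇒ total 107.
Compare {F-γ, F-ε}: total 117.
Compare {F-α, F-γ}: total 120.
No size-2 selection does better; minimum is 107.

107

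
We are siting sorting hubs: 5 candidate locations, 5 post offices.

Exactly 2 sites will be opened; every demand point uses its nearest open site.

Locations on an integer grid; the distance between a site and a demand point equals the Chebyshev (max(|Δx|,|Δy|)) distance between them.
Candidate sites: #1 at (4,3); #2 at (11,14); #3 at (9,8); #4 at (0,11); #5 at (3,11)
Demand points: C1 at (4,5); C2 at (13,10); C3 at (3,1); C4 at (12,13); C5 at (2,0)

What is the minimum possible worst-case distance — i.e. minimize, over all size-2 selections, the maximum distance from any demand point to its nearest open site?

Open {#1, #2}.
  Farthest demand point is C2 at distance 4 (to #2); all others are ≤ 4.
With {#1, #3} the worst case is 5.
With {#2, #3} the worst case is 8.
No size-2 selection achieves below 4.

4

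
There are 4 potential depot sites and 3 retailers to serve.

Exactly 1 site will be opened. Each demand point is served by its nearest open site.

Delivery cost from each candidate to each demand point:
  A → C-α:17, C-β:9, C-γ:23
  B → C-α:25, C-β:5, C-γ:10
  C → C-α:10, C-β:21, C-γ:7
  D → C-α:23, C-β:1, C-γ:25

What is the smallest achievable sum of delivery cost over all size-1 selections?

38

Open {C}.
  C-α→C 10, C-β→C 21, C-γ→C 7  ⇒ total 38.
Compare {B}: total 40.
Compare {A}: total 49.
No size-1 selection does better; minimum is 38.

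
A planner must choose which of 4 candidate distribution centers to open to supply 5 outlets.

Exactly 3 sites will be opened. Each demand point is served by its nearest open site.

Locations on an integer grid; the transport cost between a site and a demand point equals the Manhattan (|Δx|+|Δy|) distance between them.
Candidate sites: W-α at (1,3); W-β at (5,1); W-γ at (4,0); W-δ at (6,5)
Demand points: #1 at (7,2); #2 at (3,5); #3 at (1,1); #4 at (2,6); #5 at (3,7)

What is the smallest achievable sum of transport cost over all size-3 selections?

Open {W-α, W-β, W-δ}.
  #1→W-β 3, #2→W-δ 3, #3→W-α 2, #4→W-α 4, #5→W-δ 5  ⇒ total 17.
Compare {W-α, W-γ, W-δ}: total 18.
Compare {W-α, W-β, W-γ}: total 19.
No size-3 selection does better; minimum is 17.

17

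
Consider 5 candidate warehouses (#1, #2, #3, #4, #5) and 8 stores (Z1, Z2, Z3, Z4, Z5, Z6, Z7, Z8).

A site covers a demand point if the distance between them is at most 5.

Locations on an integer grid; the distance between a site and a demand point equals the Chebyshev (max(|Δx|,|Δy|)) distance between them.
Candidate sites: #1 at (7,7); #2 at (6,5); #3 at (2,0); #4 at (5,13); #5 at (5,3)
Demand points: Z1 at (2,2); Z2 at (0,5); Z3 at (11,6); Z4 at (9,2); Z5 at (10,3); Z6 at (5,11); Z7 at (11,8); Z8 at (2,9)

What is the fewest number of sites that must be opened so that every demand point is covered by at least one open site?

2

Coverage sets (demand points within 5 of each site):
  #1: {Z1, Z3, Z4, Z5, Z6, Z7, Z8}
  #2: {Z1, Z3, Z4, Z5, Z7, Z8}
  #3: {Z1, Z2}
  #4: {Z6, Z8}
  #5: {Z1, Z2, Z4, Z5}
No single site covers all 8 demand points.
But {#1, #3} covers everything, so the minimum is 2.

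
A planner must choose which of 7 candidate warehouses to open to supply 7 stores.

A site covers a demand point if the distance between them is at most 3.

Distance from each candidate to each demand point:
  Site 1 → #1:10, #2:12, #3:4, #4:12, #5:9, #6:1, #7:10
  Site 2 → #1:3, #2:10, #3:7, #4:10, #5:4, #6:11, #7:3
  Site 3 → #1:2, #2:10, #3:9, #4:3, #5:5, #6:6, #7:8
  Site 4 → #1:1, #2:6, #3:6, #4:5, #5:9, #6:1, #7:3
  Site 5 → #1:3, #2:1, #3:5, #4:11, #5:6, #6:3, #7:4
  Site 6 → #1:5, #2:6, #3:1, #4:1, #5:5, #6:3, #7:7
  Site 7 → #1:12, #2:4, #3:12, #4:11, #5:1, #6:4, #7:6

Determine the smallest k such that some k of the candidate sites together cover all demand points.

Coverage sets (demand points within 3 of each site):
  Site 1: {#6}
  Site 2: {#1, #7}
  Site 3: {#1, #4}
  Site 4: {#1, #6, #7}
  Site 5: {#1, #2, #6}
  Site 6: {#3, #4, #6}
  Site 7: {#5}
No 3 sites suffice: every size-3 union leaves at least one demand point uncovered.
But {Site 2, Site 5, Site 6, Site 7} covers everything, so the minimum is 4.

4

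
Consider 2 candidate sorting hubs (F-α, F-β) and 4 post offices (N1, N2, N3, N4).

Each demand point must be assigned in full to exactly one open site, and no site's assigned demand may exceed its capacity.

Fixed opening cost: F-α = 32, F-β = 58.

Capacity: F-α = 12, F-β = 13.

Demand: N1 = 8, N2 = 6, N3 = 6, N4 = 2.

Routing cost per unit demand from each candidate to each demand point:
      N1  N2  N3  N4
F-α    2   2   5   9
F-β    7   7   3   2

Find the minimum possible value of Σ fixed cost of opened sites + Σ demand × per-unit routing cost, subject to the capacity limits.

Open {F-α, F-β}; cheapest assignment that respects the capacities:
  F-α (cap 12, load 10): N1, N4 — cost 8×2 + 2×9 = 34
  F-β (cap 13, load 12): N2, N3 — cost 6×7 + 6×3 = 60
  Shipping 94, fixed 90 → total 184.
  Any other capacity-feasible assignment to {F-α, F-β} ships for at least 94.
Total demand is 22 and no other set of sites has combined capacity ≥ 22, so {F-α, F-β} is the only feasible choice of open sites. Minimum: 184.

184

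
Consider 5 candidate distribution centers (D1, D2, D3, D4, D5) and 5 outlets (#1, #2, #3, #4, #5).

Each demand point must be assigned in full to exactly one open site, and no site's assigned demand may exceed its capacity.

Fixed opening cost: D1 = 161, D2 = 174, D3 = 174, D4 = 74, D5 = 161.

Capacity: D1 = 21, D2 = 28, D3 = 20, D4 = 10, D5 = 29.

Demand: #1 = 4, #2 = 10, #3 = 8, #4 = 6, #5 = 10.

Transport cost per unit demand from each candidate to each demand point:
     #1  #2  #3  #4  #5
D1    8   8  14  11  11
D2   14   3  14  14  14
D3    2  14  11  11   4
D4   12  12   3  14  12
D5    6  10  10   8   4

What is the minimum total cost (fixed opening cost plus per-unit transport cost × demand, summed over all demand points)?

547

Open {D4, D5}; cheapest assignment that respects the capacities:
  D4 (cap 10, load 10): #2 — cost 10×12 = 120
  D5 (cap 29, load 28): #1, #3, #4, #5 — cost 4×6 + 8×10 + 6×8 + 10×4 = 192
  Shipping 312, fixed 235 → total 547.
  Any other capacity-feasible assignment to {D4, D5} ships for at least 312.
Compare {D2, D5}: its best feasible assignment gives total 557.
Compare {D2, D4, D5}: its best feasible assignment gives total 575.
Every other set of open sites that can feasibly serve all demand totals ≥ 557 even under its best assignment. Minimum: 547.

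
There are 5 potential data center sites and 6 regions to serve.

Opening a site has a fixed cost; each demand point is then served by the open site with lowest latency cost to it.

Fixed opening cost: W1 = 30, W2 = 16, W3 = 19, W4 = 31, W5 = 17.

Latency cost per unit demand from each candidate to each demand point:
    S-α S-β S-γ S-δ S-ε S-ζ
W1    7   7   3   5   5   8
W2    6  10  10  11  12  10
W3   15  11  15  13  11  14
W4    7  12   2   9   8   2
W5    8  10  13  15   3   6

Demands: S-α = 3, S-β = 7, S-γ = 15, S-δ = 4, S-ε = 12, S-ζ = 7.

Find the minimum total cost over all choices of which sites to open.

Open {W1, W4, W5}: assign each demand point to its cheapest open site.
  S-α→W1 3×7=21, S-β→W1 7×7=49, S-γ→W4 15×2=30, S-δ→W1 4×5=20, S-ε→W5 12×3=36, S-ζ→W4 7×2=14
  latency cost 170, fixed 78 → total 248.
Compare {W1, W4}: latency cost 194 + fixed 61 = 255.
Compare {W4, W5}: latency cost 207 + fixed 48 = 255.
Compare {W1, W5}: latency cost 213 + fixed 47 = 260.
All other subsets cost ≥ 255. Minimum total cost: 248.

248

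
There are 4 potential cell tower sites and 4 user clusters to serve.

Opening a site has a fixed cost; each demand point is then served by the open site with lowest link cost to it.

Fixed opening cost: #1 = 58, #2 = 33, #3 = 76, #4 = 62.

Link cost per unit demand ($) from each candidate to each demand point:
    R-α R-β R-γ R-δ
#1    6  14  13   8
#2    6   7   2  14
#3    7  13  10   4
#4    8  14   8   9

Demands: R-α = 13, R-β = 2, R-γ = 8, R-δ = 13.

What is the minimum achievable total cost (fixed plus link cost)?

Open {#2, #3}: assign each demand point to its cheapest open site.
  R-α→#2 13×6=78, R-β→#2 2×7=14, R-γ→#2 8×2=16, R-δ→#3 13×4=52
  link cost 160, fixed 109 → total 269.
Compare {#1, #2}: link cost 212 + fixed 91 = 303.
Compare {#2, #4}: link cost 225 + fixed 95 = 320.
Compare {#2}: link cost 290 + fixed 33 = 323.
All other subsets cost ≥ 303. Minimum total cost: 269.

269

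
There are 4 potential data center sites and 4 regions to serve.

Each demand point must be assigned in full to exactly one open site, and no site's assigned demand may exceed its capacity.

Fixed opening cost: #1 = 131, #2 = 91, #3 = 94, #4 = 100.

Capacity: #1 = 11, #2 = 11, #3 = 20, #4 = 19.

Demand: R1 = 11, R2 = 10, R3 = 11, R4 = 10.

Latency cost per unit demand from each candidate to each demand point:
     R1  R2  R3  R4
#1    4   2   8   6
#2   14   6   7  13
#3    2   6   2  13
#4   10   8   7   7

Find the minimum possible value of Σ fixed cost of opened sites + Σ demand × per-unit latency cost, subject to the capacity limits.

605

Open {#1, #2, #3, #4}; cheapest assignment that respects the capacities:
  #1 (cap 11, load 10): R2 — cost 10×2 = 20
  #2 (cap 11, load 11): R3 — cost 11×7 = 77
  #3 (cap 20, load 11): R1 — cost 11×2 = 22
  #4 (cap 19, load 10): R4 — cost 10×7 = 70
  Shipping 189, fixed 416 → total 605.
  Any other capacity-feasible assignment to {#1, #2, #3, #4} ships for at least 189.
Compare {#1, #2, #3}: its best feasible assignment gives total 627.
Compare {#1, #3, #4}: its best feasible assignment gives total 636.
Every other set of open sites that can feasibly serve all demand totals ≥ 627 even under its best assignment. Minimum: 605.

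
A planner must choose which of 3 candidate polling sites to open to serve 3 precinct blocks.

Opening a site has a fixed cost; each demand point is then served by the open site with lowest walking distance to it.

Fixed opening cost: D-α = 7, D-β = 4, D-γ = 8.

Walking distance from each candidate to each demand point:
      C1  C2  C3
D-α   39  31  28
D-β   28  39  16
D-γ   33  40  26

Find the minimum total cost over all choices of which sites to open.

86

Open {D-α, D-β}: assign each demand point to its cheapest open site.
  C1→D-β 28, C2→D-α 31, C3→D-β 16
  walking distance 75, fixed 11 → total 86.
Compare {D-β}: walking distance 83 + fixed 4 = 87.
Compare {D-α, D-β, D-γ}: walking distance 75 + fixed 19 = 94.
Compare {D-β, D-γ}: walking distance 83 + fixed 12 = 95.
All other subsets cost ≥ 87. Minimum total cost: 86.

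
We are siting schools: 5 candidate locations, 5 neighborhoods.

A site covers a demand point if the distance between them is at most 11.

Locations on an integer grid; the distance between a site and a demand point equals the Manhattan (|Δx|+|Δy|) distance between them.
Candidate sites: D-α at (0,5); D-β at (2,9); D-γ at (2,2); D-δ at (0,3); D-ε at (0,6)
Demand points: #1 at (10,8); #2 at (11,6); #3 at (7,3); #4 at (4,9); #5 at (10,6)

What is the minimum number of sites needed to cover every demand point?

2

Coverage sets (demand points within 11 of each site):
  D-α: {#3, #4, #5}
  D-β: {#1, #3, #4, #5}
  D-γ: {#3, #4}
  D-δ: {#3, #4}
  D-ε: {#2, #3, #4, #5}
No single site covers all 5 demand points.
But {D-β, D-ε} covers everything, so the minimum is 2.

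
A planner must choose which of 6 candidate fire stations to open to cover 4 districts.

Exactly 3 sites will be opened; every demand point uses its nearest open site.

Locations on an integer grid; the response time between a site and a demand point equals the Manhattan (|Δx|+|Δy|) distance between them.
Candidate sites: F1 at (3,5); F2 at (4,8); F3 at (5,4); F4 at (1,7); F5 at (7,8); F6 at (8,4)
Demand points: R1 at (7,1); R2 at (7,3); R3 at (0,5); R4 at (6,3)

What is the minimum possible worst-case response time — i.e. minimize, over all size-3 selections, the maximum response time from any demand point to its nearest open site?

Open {F1, F2, F6}.
  Farthest demand point is R1 at response time 4 (to F6); all others are ≤ 4.
With {F1, F3, F6} the worst case is 4.
With {F1, F4, F6} the worst case is 4.
No size-3 selection achieves below 4.

4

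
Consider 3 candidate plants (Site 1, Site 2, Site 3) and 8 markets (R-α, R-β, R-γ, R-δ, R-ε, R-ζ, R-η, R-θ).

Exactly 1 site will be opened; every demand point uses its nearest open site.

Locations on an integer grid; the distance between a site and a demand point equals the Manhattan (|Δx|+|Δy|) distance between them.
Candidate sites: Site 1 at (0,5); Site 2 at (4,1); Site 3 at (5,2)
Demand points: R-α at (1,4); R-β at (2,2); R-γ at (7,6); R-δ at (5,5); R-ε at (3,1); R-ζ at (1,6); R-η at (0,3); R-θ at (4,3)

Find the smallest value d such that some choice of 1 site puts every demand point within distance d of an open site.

Open {Site 1}.
  Farthest demand point is R-γ at distance 8 (to Site 1); all others are ≤ 8.
With {Site 2} the worst case is 8.
With {Site 3} the worst case is 8.
No size-1 selection achieves below 8.

8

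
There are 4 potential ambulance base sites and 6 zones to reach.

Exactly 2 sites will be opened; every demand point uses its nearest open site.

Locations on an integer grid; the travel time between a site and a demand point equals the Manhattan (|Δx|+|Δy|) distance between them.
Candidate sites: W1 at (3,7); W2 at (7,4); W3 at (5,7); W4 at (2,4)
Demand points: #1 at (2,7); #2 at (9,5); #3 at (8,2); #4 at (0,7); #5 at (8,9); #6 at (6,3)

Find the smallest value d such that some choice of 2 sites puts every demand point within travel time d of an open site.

5

Open {W2, W3}.
  Farthest demand point is #4 at travel time 5 (to W3); all others are ≤ 5.
With {W1, W2} the worst case is 6.
With {W2, W4} the worst case is 6.
No size-2 selection achieves below 5.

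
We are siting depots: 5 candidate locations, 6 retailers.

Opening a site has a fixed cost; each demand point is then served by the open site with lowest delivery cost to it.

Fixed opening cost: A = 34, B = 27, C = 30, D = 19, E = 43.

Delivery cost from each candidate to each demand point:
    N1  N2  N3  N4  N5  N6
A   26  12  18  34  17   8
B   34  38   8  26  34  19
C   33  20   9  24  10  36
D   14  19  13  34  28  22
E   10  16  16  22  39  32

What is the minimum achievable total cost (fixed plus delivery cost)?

147

Open {C, D}: assign each demand point to its cheapest open site.
  N1→D 14, N2→D 19, N3→C 9, N4→C 24, N5→C 10, N6→D 22
  delivery cost 98, fixed 49 → total 147.
Compare {A}: delivery cost 115 + fixed 34 = 149.
Compare {D}: delivery cost 130 + fixed 19 = 149.
Compare {A, D}: delivery cost 98 + fixed 53 = 151.
All other subsets cost ≥ 149. Minimum total cost: 147.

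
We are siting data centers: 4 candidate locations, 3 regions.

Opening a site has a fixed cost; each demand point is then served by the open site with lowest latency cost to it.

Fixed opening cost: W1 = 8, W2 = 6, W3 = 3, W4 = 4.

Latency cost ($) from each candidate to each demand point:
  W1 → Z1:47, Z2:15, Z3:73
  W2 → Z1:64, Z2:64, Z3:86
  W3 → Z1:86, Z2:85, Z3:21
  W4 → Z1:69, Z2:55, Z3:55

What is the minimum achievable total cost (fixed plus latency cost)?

Open {W1, W3}: assign each demand point to its cheapest open site.
  Z1→W1 47, Z2→W1 15, Z3→W3 21
  latency cost 83, fixed 11 → total 94.
Compare {W1, W3, W4}: latency cost 83 + fixed 15 = 98.
Compare {W1, W2, W3}: latency cost 83 + fixed 17 = 100.
Compare {W1, W2, W3, W4}: latency cost 83 + fixed 21 = 104.
All other subsets cost ≥ 98. Minimum total cost: 94.

94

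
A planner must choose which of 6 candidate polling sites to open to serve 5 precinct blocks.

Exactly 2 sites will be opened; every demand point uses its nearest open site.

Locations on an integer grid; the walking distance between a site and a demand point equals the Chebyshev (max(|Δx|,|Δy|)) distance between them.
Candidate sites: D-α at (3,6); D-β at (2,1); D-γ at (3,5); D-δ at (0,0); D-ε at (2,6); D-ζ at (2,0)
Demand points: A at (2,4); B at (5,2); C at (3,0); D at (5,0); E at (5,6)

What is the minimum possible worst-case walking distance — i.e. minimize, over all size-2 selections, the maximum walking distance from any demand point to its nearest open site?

Open {D-α, D-β}.
  Farthest demand point is B at walking distance 3 (to D-β); all others are ≤ 3.
With {D-α, D-ζ} the worst case is 3.
With {D-β, D-γ} the worst case is 3.
No size-2 selection achieves below 3.

3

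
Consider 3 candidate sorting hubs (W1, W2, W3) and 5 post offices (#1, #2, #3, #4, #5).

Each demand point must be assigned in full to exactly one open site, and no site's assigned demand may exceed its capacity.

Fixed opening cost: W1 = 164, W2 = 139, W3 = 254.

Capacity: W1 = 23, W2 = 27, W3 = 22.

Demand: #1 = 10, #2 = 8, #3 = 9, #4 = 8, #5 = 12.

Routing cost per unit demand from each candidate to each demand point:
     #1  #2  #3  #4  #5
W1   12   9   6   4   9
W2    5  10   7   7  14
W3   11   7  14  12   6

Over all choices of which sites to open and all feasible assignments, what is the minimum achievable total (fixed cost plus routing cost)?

636

Open {W1, W2}; cheapest assignment that respects the capacities:
  W1 (cap 23, load 20): #4, #5 — cost 8×4 + 12×9 = 140
  W2 (cap 27, load 27): #1, #2, #3 — cost 10×5 + 8×10 + 9×7 = 193
  Shipping 333, fixed 303 → total 636.
  Any other capacity-feasible assignment to {W1, W2} ships for at least 333.
Compare {W2, W3}: its best feasible assignment gives total 690.
Compare {W1, W2, W3}: its best feasible assignment gives total 821.
Every other set of open sites that can feasibly serve all demand totals ≥ 690 even under its best assignment. Minimum: 636.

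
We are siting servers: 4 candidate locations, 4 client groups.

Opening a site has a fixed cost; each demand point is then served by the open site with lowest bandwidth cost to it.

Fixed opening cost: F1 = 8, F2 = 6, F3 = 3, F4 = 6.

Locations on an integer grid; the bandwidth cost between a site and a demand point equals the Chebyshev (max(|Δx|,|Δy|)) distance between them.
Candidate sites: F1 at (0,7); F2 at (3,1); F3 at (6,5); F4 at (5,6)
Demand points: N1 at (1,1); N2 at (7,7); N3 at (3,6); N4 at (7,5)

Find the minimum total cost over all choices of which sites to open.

14

Open {F3}: assign each demand point to its cheapest open site.
  N1→F3 5, N2→F3 2, N3→F3 3, N4→F3 1
  bandwidth cost 11, fixed 3 → total 14.
Compare {F4}: bandwidth cost 11 + fixed 6 = 17.
Compare {F2, F3}: bandwidth cost 8 + fixed 9 = 17.
Compare {F3, F4}: bandwidth cost 10 + fixed 9 = 19.
All other subsets cost ≥ 17. Minimum total cost: 14.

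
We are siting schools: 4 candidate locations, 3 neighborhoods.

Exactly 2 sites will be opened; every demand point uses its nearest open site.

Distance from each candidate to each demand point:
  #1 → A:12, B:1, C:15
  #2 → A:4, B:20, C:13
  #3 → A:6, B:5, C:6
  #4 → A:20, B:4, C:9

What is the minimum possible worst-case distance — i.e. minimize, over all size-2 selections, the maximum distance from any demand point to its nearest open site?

6

Open {#1, #3}.
  Farthest demand point is A at distance 6 (to #3); all others are ≤ 6.
With {#2, #3} the worst case is 6.
With {#3, #4} the worst case is 6.
No size-2 selection achieves below 6.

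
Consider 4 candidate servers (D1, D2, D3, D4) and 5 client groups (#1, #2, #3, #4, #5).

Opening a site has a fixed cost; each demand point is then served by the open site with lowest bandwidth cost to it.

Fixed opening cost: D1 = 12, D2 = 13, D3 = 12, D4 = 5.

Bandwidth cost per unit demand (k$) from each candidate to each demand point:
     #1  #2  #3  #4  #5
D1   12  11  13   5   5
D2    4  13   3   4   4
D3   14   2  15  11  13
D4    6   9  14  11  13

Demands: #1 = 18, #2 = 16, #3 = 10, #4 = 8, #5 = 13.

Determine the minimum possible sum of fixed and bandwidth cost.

Open {D2, D3}: assign each demand point to its cheapest open site.
  #1→D2 18×4=72, #2→D3 16×2=32, #3→D2 10×3=30, #4→D2 8×4=32, #5→D2 13×4=52
  bandwidth cost 218, fixed 25 → total 243.
Compare {D2, D3, D4}: bandwidth cost 218 + fixed 30 = 248.
Compare {D1, D2, D3}: bandwidth cost 218 + fixed 37 = 255.
Compare {D1, D2, D3, D4}: bandwidth cost 218 + fixed 42 = 260.
All other subsets cost ≥ 248. Minimum total cost: 243.

243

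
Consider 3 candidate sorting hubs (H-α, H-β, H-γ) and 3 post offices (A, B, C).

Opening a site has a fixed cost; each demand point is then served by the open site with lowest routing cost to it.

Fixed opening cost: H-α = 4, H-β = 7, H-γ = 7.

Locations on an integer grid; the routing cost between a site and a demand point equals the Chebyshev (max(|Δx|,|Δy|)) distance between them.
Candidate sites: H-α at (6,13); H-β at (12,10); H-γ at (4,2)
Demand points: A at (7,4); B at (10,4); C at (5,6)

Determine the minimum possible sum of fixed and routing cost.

20

Open {H-γ}: assign each demand point to its cheapest open site.
  A→H-γ 3, B→H-γ 6, C→H-γ 4
  routing cost 13, fixed 7 → total 20.
Compare {H-α, H-γ}: routing cost 13 + fixed 11 = 24.
Compare {H-β}: routing cost 19 + fixed 7 = 26.
Compare {H-β, H-γ}: routing cost 13 + fixed 14 = 27.
All other subsets cost ≥ 24. Minimum total cost: 20.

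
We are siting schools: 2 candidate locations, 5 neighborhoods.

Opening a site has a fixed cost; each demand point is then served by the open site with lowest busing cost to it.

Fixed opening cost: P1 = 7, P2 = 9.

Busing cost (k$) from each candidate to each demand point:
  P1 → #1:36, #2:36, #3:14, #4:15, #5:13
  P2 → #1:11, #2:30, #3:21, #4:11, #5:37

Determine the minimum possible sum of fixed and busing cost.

95

Open {P1, P2}: assign each demand point to its cheapest open site.
  #1→P2 11, #2→P2 30, #3→P1 14, #4→P2 11, #5→P1 13
  busing cost 79, fixed 16 → total 95.
Compare {P2}: busing cost 110 + fixed 9 = 119.
Compare {P1}: busing cost 114 + fixed 7 = 121.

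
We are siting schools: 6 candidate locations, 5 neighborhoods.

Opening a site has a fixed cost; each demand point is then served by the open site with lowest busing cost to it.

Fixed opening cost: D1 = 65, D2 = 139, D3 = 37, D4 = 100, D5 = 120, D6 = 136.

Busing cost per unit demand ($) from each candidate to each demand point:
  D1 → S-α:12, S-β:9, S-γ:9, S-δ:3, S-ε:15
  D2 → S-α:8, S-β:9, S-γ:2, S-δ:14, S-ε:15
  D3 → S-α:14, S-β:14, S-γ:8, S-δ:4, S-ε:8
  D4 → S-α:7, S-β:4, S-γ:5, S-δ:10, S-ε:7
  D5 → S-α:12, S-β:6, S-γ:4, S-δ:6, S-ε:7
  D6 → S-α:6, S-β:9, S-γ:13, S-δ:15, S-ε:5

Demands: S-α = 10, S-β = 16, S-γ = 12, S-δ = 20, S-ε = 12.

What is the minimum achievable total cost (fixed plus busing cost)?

495

Open {D3, D4}: assign each demand point to its cheapest open site.
  S-α→D4 10×7=70, S-β→D4 16×4=64, S-γ→D4 12×5=60, S-δ→D3 20×4=80, S-ε→D4 12×7=84
  busing cost 358, fixed 137 → total 495.
Compare {D1, D4}: busing cost 338 + fixed 165 = 503.
Compare {D1, D3, D4}: busing cost 338 + fixed 202 = 540.
Compare {D4}: busing cost 478 + fixed 100 = 578.
All other subsets cost ≥ 503. Minimum total cost: 495.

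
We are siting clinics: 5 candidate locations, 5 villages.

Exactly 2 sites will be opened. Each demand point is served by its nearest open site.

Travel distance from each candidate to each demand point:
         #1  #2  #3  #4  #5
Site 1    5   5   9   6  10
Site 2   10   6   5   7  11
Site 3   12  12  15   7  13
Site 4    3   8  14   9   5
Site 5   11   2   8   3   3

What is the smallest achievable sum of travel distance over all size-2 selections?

Open {Site 4, Site 5}.
  #1→Site 4 3, #2→Site 5 2, #3→Site 5 8, #4→Site 5 3, #5→Site 5 3  ⇒ total 19.
Compare {Site 1, Site 5}: total 21.
Compare {Site 2, Site 5}: total 23.
No size-2 selection does better; minimum is 19.

19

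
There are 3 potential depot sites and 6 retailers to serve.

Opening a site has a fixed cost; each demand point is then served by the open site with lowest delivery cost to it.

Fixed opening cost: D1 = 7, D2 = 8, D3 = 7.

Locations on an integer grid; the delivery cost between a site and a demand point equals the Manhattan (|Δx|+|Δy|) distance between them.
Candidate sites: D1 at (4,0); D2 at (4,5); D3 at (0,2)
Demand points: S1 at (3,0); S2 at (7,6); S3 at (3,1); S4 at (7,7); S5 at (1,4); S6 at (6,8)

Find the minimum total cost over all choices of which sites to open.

Open {D1, D2}: assign each demand point to its cheapest open site.
  S1→D1 1, S2→D2 4, S3→D1 2, S4→D2 5, S5→D2 4, S6→D2 5
  delivery cost 21, fixed 15 → total 36.
Compare {D2}: delivery cost 29 + fixed 8 = 37.
Compare {D2, D3}: delivery cost 26 + fixed 15 = 41.
Compare {D1, D2, D3}: delivery cost 20 + fixed 22 = 42.
All other subsets cost ≥ 37. Minimum total cost: 36.

36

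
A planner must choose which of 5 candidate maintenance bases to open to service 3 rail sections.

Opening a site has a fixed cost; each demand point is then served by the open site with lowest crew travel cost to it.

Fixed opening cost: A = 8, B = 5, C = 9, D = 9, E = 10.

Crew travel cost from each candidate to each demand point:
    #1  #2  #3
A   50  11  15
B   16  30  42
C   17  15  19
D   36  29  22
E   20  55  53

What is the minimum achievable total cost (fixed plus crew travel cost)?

55

Open {A, B}: assign each demand point to its cheapest open site.
  #1→B 16, #2→A 11, #3→A 15
  crew travel cost 42, fixed 13 → total 55.
Compare {C}: crew travel cost 51 + fixed 9 = 60.
Compare {A, C}: crew travel cost 43 + fixed 17 = 60.
Compare {A, E}: crew travel cost 46 + fixed 18 = 64.
All other subsets cost ≥ 60. Minimum total cost: 55.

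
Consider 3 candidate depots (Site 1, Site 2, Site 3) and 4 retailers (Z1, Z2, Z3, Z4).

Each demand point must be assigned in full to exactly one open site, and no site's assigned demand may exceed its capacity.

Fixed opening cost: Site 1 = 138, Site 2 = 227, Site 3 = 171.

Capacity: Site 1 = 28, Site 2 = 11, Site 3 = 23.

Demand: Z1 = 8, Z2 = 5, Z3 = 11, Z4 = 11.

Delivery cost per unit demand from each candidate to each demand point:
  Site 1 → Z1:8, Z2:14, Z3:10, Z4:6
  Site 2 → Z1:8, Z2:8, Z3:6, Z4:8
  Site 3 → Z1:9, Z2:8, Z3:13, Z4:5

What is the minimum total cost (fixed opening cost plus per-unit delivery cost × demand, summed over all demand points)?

Open {Site 1, Site 3}; cheapest assignment that respects the capacities:
  Site 1 (cap 28, load 19): Z1, Z3 — cost 8×8 + 11×10 = 174
  Site 3 (cap 23, load 16): Z2, Z4 — cost 5×8 + 11×5 = 95
  Shipping 269, fixed 309 → total 578.
  Any other capacity-feasible assignment to {Site 1, Site 3} ships for at least 269.
Compare {Site 1, Site 2}: its best feasible assignment gives total 631.
Compare {Site 1, Site 2, Site 3}: its best feasible assignment gives total 761.
Every other set of open sites that can feasibly serve all demand totals ≥ 631 even under its best assignment. Minimum: 578.

578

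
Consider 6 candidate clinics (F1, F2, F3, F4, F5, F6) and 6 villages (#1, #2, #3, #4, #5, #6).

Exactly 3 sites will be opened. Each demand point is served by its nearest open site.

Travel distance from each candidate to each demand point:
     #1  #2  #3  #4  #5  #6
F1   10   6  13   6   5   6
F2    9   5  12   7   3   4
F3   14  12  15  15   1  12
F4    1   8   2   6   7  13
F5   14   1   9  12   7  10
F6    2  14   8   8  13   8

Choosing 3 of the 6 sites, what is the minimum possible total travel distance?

Open {F2, F4, F5}.
  #1→F4 1, #2→F5 1, #3→F4 2, #4→F4 6, #5→F2 3, #6→F2 4  ⇒ total 17.
Compare {F2, F3, F4}: total 19.
Compare {F1, F2, F4}: total 21.
No size-3 selection does better; minimum is 17.

17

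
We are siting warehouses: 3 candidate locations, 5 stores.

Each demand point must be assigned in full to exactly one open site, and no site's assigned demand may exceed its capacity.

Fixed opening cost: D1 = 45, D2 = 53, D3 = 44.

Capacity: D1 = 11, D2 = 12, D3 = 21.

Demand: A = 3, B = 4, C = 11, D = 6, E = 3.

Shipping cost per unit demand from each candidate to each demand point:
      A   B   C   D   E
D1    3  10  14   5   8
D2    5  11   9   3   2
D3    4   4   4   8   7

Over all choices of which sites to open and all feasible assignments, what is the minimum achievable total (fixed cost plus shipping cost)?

193

Open {D2, D3}; cheapest assignment that respects the capacities:
  D2 (cap 12, load 9): D, E — cost 6×3 + 3×2 = 24
  D3 (cap 21, load 18): A, B, C — cost 3×4 + 4×4 + 11×4 = 72
  Shipping 96, fixed 97 → total 193.
  Any other capacity-feasible assignment to {D2, D3} ships for at least 96.
Compare {D1, D3}: its best feasible assignment gives total 209.
Compare {D1, D2, D3}: its best feasible assignment gives total 235.
Every other set of open sites that can feasibly serve all demand totals ≥ 209 even under its best assignment. Minimum: 193.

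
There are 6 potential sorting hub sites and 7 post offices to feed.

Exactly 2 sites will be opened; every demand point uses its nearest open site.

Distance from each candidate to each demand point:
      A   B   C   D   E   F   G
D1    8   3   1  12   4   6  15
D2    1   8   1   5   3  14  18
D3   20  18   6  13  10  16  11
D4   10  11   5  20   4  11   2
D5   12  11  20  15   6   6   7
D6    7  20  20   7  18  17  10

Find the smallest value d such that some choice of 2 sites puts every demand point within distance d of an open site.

Open {D2, D5}.
  Farthest demand point is B at distance 8 (to D2); all others are ≤ 8.
With {D1, D6} the worst case is 10.
With {D2, D4} the worst case is 11.
No size-2 selection achieves below 8.

8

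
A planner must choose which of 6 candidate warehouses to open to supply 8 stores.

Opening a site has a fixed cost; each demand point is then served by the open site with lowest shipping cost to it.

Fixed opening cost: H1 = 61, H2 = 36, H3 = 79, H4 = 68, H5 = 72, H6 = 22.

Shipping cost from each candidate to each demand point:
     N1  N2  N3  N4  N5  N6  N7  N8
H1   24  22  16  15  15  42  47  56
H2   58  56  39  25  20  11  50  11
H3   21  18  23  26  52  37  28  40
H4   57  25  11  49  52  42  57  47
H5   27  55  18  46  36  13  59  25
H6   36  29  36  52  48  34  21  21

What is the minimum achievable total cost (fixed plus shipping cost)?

Open {H2, H6}: assign each demand point to its cheapest open site.
  N1→H6 36, N2→H6 29, N3→H6 36, N4→H2 25, N5→H2 20, N6→H2 11, N7→H6 21, N8→H2 11
  shipping cost 189, fixed 58 → total 247.
Compare {H1, H6}: shipping cost 168 + fixed 83 = 251.
Compare {H1, H2, H6}: shipping cost 135 + fixed 119 = 254.
Compare {H1, H2}: shipping cost 161 + fixed 97 = 258.
All other subsets cost ≥ 251. Minimum total cost: 247.

247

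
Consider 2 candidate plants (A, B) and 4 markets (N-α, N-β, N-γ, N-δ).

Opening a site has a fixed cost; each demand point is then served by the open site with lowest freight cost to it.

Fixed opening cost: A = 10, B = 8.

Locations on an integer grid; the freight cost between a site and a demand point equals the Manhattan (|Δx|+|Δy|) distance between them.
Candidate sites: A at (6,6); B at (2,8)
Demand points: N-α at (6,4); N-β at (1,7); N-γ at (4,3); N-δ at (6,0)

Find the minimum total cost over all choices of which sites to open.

Open {A}: assign each demand point to its cheapest open site.
  N-α→A 2, N-β→A 6, N-γ→A 5, N-δ→A 6
  freight cost 19, fixed 10 → total 29.
Compare {A, B}: freight cost 15 + fixed 18 = 33.
Compare {B}: freight cost 29 + fixed 8 = 37.

29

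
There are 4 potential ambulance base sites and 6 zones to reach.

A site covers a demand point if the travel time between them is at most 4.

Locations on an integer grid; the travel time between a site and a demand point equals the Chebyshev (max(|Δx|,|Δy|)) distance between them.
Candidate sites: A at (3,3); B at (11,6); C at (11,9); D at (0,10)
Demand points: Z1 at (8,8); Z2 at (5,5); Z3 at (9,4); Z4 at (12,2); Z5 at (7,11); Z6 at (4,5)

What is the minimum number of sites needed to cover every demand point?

3

Coverage sets (demand points within 4 of each site):
  A: {Z2, Z6}
  B: {Z1, Z3, Z4}
  C: {Z1, Z5}
  D: {}
No 2 sites suffice: every size-2 union leaves at least one demand point uncovered.
But {A, B, C} covers everything, so the minimum is 3.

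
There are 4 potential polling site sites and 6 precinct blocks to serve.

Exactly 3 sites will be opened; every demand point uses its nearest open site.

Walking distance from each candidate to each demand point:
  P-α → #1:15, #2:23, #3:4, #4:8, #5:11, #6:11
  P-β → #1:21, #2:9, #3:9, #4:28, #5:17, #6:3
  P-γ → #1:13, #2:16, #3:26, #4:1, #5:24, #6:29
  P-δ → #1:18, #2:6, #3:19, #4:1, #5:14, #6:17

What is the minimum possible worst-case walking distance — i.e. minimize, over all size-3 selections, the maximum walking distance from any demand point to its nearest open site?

13

Open {P-α, P-β, P-γ}.
  Farthest demand point is #1 at walking distance 13 (to P-γ); all others are ≤ 13.
With {P-α, P-γ, P-δ} the worst case is 13.
With {P-β, P-γ, P-δ} the worst case is 14.
No size-3 selection achieves below 13.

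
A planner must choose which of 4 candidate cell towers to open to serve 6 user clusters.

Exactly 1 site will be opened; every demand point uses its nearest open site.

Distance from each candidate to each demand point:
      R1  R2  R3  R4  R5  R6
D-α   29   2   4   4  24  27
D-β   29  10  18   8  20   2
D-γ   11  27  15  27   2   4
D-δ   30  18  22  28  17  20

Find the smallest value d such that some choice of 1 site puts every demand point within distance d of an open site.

Open {D-γ}.
  Farthest demand point is R2 at distance 27 (to D-γ); all others are ≤ 27.
With {D-α} the worst case is 29.
With {D-β} the worst case is 29.
No size-1 selection achieves below 27.

27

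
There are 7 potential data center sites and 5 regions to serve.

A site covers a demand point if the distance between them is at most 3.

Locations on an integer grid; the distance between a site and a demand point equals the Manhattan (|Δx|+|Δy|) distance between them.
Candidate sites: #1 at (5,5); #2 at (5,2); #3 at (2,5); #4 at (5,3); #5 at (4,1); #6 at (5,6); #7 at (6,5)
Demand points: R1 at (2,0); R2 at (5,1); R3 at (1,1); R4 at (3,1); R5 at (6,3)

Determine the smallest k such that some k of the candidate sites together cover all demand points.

2

Coverage sets (demand points within 3 of each site):
  #1: {R5}
  #2: {R2, R4, R5}
  #3: {}
  #4: {R2, R5}
  #5: {R1, R2, R3, R4}
  #6: {}
  #7: {R5}
No single site covers all 5 demand points.
But {#1, #5} covers everything, so the minimum is 2.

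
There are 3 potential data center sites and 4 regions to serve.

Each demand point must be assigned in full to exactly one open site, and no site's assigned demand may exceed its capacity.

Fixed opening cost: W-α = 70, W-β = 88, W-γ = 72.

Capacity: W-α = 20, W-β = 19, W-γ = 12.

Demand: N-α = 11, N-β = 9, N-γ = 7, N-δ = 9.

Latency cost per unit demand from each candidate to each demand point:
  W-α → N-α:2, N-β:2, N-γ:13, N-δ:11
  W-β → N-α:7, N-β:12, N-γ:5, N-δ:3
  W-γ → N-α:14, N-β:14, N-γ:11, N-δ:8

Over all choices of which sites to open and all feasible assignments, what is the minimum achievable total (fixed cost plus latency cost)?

260

Open {W-α, W-β}; cheapest assignment that respects the capacities:
  W-α (cap 20, load 20): N-α, N-β — cost 11×2 + 9×2 = 40
  W-β (cap 19, load 16): N-γ, N-δ — cost 7×5 + 9×3 = 62
  Shipping 102, fixed 158 → total 260.
  Any other capacity-feasible assignment to {W-α, W-β} ships for at least 102.
Compare {W-α, W-β, W-γ}: its best feasible assignment gives total 332.
Every other set of open sites that can feasibly serve all demand totals ≥ 332 even under its best assignment. Minimum: 260.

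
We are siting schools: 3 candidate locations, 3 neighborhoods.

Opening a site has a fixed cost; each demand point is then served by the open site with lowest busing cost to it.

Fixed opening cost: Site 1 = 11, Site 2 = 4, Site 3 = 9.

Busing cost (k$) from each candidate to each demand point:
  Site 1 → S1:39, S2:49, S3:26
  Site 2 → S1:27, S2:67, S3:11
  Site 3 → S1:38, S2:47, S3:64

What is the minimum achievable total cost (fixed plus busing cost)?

Open {Site 2, Site 3}: assign each demand point to its cheapest open site.
  S1→Site 2 27, S2→Site 3 47, S3→Site 2 11
  busing cost 85, fixed 13 → total 98.
Compare {Site 1, Site 2}: busing cost 87 + fixed 15 = 102.
Compare {Site 2}: busing cost 105 + fixed 4 = 109.
Compare {Site 1, Site 2, Site 3}: busing cost 85 + fixed 24 = 109.
All other subsets cost ≥ 102. Minimum total cost: 98.

98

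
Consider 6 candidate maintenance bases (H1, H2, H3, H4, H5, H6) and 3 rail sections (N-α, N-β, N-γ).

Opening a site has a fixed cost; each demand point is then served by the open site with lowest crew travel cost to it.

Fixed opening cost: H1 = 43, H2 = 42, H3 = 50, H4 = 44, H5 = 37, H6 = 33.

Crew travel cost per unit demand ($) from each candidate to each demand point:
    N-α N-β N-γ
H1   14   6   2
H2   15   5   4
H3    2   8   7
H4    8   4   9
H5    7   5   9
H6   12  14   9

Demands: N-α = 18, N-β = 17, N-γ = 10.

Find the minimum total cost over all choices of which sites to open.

Open {H1, H3}: assign each demand point to its cheapest open site.
  N-α→H3 18×2=36, N-β→H1 17×6=102, N-γ→H1 10×2=20
  crew travel cost 158, fixed 93 → total 251.
Compare {H2, H3}: crew travel cost 161 + fixed 92 = 253.
Compare {H1, H3, H4}: crew travel cost 124 + fixed 137 = 261.
Compare {H3, H4}: crew travel cost 174 + fixed 94 = 268.
All other subsets cost ≥ 253. Minimum total cost: 251.

251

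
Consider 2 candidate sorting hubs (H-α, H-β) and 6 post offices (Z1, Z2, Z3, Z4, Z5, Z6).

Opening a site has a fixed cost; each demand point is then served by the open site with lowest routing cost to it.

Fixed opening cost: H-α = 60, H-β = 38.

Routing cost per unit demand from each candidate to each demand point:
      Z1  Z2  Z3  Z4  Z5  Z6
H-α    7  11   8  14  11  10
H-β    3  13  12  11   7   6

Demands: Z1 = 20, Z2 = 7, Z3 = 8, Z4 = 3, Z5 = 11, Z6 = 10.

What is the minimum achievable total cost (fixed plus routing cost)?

455

Open {H-β}: assign each demand point to its cheapest open site.
  Z1→H-β 20×3=60, Z2→H-β 7×13=91, Z3→H-β 8×12=96, Z4→H-β 3×11=33, Z5→H-β 11×7=77, Z6→H-β 10×6=60
  routing cost 417, fixed 38 → total 455.
Compare {H-α, H-β}: routing cost 371 + fixed 98 = 469.
Compare {H-α}: routing cost 544 + fixed 60 = 604.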